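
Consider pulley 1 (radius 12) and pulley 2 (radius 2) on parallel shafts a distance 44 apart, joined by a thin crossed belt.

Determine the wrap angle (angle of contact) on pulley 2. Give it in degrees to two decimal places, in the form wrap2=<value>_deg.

crossed belt: β = asin((r1+r2)/C) = asin(14/44) = 18.5530°
wrap1 = wrap2 = π + 2β = 217.1060°

wrap2=217.11_deg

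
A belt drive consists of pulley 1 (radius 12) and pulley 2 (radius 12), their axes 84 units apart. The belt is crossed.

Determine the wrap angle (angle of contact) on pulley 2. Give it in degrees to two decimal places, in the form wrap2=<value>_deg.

wrap2=213.20_deg

crossed belt: β = asin((r1+r2)/C) = asin(24/84) = 16.6015°
wrap1 = wrap2 = π + 2β = 213.2031°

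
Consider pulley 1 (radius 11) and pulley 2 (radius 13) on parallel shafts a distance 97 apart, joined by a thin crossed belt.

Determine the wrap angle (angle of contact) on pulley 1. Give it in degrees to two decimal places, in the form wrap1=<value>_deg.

wrap1=208.65_deg

crossed belt: β = asin((r1+r2)/C) = asin(24/97) = 14.3251°
wrap1 = wrap2 = π + 2β = 208.6501°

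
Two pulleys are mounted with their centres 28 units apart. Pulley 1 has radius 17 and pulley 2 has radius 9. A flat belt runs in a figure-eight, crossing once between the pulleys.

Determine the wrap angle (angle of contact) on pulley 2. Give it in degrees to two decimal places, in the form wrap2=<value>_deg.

crossed belt: β = asin((r1+r2)/C) = asin(26/28) = 68.2132°
wrap1 = wrap2 = π + 2β = 316.4264°

wrap2=316.43_deg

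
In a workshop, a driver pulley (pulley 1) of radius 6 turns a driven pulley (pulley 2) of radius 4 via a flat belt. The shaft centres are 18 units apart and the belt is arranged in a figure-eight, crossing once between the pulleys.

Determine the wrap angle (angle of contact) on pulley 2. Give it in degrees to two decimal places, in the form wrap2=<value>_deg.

wrap2=247.50_deg

crossed belt: β = asin((r1+r2)/C) = asin(10/18) = 33.7490°
wrap1 = wrap2 = π + 2β = 247.4980°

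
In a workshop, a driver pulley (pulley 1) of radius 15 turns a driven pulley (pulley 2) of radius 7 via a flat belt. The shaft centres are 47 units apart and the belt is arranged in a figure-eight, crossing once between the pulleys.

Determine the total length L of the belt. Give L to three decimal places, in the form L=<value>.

L=173.615

crossed belt: β = asin((r1+r2)/C) = asin(22/47) = 27.9101°
wrap1 = wrap2 = π + 2β = 235.8201°
tangent length = C·cosβ = 41.5331
L = (r1+r2)·wrap + 2·C·cosβ = 22·4.1158 + 2·41.5331 = 173.6147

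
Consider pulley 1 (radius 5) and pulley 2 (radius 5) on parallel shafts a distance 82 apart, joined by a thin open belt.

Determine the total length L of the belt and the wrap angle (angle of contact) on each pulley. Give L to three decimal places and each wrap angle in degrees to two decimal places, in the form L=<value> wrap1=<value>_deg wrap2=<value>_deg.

L=195.416 wrap1=180.00_deg wrap2=180.00_deg

open belt: β = asin((r2−r1)/C) = asin(0/82) = 0.0000°
wrap1 = π − 2β = 180.0000°
wrap2 = π + 2β = 180.0000°
tangent length = C·cosβ = 82.0000
L = r1·wrap1 + r2·wrap2 + 2·C·cosβ = 5·3.1416 + 5·3.1416 + 2·82.0000 = 195.4159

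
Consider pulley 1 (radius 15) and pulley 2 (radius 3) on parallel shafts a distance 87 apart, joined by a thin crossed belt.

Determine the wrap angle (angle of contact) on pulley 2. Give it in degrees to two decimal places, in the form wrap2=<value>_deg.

crossed belt: β = asin((r1+r2)/C) = asin(18/87) = 11.9405°
wrap1 = wrap2 = π + 2β = 203.8811°

wrap2=203.88_deg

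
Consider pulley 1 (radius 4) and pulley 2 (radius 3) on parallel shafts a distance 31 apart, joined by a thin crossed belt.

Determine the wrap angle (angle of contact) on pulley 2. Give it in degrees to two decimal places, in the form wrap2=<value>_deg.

crossed belt: β = asin((r1+r2)/C) = asin(7/31) = 13.0503°
wrap1 = wrap2 = π + 2β = 206.1006°

wrap2=206.10_deg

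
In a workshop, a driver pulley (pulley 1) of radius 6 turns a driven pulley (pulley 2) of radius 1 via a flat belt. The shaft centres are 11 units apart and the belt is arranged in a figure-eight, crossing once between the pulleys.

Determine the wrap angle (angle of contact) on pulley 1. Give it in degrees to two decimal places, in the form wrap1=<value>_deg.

crossed belt: β = asin((r1+r2)/C) = asin(7/11) = 39.5212°
wrap1 = wrap2 = π + 2β = 259.0424°

wrap1=259.04_deg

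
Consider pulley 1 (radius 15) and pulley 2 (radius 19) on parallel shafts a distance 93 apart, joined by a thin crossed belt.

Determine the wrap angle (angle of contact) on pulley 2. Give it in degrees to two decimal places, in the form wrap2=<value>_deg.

wrap2=222.89_deg

crossed belt: β = asin((r1+r2)/C) = asin(34/93) = 21.4440°
wrap1 = wrap2 = π + 2β = 222.8880°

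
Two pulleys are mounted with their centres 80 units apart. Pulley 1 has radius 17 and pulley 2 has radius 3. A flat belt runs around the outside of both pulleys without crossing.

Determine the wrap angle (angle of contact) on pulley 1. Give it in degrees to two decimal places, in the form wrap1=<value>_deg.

open belt: β = asin((r2−r1)/C) = asin(-14/80) = -10.0787°
wrap1 = π − 2β = 200.1573°
wrap2 = π + 2β = 159.8427°

wrap1=200.16_deg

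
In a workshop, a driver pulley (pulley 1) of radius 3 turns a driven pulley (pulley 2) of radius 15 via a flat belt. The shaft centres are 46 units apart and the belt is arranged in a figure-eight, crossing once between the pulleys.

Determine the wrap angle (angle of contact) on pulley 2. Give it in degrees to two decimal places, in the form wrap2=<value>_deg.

wrap2=226.07_deg

crossed belt: β = asin((r1+r2)/C) = asin(18/46) = 23.0357°
wrap1 = wrap2 = π + 2β = 226.0714°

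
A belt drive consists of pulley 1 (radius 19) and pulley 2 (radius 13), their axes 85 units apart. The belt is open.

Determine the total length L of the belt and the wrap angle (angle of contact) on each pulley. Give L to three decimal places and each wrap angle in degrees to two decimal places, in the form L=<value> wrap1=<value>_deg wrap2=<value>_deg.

L=270.955 wrap1=188.10_deg wrap2=171.90_deg

open belt: β = asin((r2−r1)/C) = asin(-6/85) = -4.0478°
wrap1 = π − 2β = 188.0955°
wrap2 = π + 2β = 171.9045°
tangent length = C·cosβ = 84.7880
L = r1·wrap1 + r2·wrap2 + 2·C·cosβ = 19·3.2829 + 13·3.0003 + 2·84.7880 = 270.9547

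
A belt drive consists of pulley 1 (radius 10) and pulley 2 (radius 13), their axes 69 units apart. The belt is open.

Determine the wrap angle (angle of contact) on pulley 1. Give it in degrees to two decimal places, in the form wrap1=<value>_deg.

open belt: β = asin((r2−r1)/C) = asin(3/69) = 2.4919°
wrap1 = π − 2β = 175.0162°
wrap2 = π + 2β = 184.9838°

wrap1=175.02_deg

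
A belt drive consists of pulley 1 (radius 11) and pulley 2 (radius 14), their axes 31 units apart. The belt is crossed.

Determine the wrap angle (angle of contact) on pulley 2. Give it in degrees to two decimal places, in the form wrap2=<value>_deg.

crossed belt: β = asin((r1+r2)/C) = asin(25/31) = 53.7507°
wrap1 = wrap2 = π + 2β = 287.5014°

wrap2=287.50_deg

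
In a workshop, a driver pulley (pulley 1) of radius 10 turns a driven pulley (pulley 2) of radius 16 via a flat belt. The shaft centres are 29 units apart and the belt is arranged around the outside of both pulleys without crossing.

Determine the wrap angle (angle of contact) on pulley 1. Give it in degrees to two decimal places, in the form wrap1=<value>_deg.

open belt: β = asin((r2−r1)/C) = asin(6/29) = 11.9405°
wrap1 = π − 2β = 156.1189°
wrap2 = π + 2β = 203.8811°

wrap1=156.12_deg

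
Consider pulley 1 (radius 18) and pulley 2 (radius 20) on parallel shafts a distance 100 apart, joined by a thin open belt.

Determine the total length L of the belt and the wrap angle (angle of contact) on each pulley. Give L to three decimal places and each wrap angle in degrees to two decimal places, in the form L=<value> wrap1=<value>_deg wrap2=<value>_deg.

open belt: β = asin((r2−r1)/C) = asin(2/100) = 1.1460°
wrap1 = π − 2β = 177.7080°
wrap2 = π + 2β = 182.2920°
tangent length = C·cosβ = 99.9800
L = r1·wrap1 + r2·wrap2 + 2·C·cosβ = 18·3.1016 + 20·3.1816 + 2·99.9800 = 319.4205

L=319.421 wrap1=177.71_deg wrap2=182.29_deg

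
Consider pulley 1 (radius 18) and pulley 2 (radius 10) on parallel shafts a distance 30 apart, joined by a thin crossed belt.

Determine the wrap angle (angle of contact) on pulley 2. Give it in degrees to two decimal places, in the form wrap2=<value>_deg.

wrap2=317.92_deg

crossed belt: β = asin((r1+r2)/C) = asin(28/30) = 68.9605°
wrap1 = wrap2 = π + 2β = 317.9211°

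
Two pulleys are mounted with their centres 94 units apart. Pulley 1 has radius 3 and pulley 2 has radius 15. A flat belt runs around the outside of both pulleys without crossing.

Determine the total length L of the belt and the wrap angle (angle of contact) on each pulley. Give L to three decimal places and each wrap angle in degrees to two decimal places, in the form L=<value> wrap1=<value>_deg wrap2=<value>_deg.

open belt: β = asin((r2−r1)/C) = asin(12/94) = 7.3344°
wrap1 = π − 2β = 165.3313°
wrap2 = π + 2β = 194.6687°
tangent length = C·cosβ = 93.2309
L = r1·wrap1 + r2·wrap2 + 2·C·cosβ = 3·2.8856 + 15·3.3976 + 2·93.2309 = 246.0827

L=246.083 wrap1=165.33_deg wrap2=194.67_deg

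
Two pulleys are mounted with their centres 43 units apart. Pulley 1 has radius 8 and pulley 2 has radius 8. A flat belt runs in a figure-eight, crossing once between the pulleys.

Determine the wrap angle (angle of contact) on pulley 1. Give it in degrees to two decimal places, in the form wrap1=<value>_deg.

crossed belt: β = asin((r1+r2)/C) = asin(16/43) = 21.8448°
wrap1 = wrap2 = π + 2β = 223.6895°

wrap1=223.69_deg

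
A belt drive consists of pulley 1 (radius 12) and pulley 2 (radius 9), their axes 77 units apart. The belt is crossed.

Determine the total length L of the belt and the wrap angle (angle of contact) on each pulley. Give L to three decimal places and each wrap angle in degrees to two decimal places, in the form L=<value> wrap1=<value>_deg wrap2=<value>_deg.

crossed belt: β = asin((r1+r2)/C) = asin(21/77) = 15.8266°
wrap1 = wrap2 = π + 2β = 211.6532°
tangent length = C·cosβ = 74.0810
L = (r1+r2)·wrap + 2·C·cosβ = 21·3.6940 + 2·74.0810 = 225.7370

L=225.737 wrap1=211.65_deg wrap2=211.65_deg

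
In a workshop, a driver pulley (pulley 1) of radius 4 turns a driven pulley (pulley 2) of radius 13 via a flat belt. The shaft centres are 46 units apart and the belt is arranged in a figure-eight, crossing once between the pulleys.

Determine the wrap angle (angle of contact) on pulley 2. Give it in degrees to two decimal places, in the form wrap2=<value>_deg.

crossed belt: β = asin((r1+r2)/C) = asin(17/46) = 21.6888°
wrap1 = wrap2 = π + 2β = 223.3776°

wrap2=223.38_deg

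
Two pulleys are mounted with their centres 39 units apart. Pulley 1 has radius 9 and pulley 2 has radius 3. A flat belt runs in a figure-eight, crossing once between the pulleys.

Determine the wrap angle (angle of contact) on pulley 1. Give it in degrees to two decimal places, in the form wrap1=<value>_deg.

crossed belt: β = asin((r1+r2)/C) = asin(12/39) = 17.9202°
wrap1 = wrap2 = π + 2β = 215.8404°

wrap1=215.84_deg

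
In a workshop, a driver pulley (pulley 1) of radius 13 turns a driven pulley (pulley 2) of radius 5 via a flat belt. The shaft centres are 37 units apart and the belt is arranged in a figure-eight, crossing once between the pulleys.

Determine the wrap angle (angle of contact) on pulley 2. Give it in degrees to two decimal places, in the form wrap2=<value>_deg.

crossed belt: β = asin((r1+r2)/C) = asin(18/37) = 29.1099°
wrap1 = wrap2 = π + 2β = 238.2198°

wrap2=238.22_deg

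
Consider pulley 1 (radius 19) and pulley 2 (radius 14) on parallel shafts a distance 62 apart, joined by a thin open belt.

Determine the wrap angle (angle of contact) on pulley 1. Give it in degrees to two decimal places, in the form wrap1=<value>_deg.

open belt: β = asin((r2−r1)/C) = asin(-5/62) = -4.6257°
wrap1 = π − 2β = 189.2513°
wrap2 = π + 2β = 170.7487°

wrap1=189.25_deg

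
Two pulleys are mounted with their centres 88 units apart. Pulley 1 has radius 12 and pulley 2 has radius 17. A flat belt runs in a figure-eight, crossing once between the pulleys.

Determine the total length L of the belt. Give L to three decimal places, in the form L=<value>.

crossed belt: β = asin((r1+r2)/C) = asin(29/88) = 19.2412°
wrap1 = wrap2 = π + 2β = 218.4824°
tangent length = C·cosβ = 83.0843
L = (r1+r2)·wrap + 2·C·cosβ = 29·3.8132 + 2·83.0843 = 276.7525

L=276.752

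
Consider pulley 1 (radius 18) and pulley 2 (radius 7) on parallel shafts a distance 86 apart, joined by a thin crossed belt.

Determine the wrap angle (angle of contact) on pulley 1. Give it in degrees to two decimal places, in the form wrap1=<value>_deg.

wrap1=213.80_deg

crossed belt: β = asin((r1+r2)/C) = asin(25/86) = 16.8997°
wrap1 = wrap2 = π + 2β = 213.7995°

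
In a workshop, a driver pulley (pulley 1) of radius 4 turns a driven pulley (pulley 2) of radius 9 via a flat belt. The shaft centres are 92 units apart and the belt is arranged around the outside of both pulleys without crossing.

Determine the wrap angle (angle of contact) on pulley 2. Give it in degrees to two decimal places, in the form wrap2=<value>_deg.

open belt: β = asin((r2−r1)/C) = asin(5/92) = 3.1154°
wrap1 = π − 2β = 173.7691°
wrap2 = π + 2β = 186.2309°

wrap2=186.23_deg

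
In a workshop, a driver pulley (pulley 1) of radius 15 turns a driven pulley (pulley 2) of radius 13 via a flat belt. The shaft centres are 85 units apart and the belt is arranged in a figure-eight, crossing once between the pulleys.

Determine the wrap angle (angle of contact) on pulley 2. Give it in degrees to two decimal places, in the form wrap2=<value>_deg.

crossed belt: β = asin((r1+r2)/C) = asin(28/85) = 19.2331°
wrap1 = wrap2 = π + 2β = 218.4662°

wrap2=218.47_deg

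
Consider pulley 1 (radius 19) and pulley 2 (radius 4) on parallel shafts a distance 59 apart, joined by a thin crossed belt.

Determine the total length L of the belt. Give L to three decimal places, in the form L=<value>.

crossed belt: β = asin((r1+r2)/C) = asin(23/59) = 22.9440°
wrap1 = wrap2 = π + 2β = 225.8879°
tangent length = C·cosβ = 54.3323
L = (r1+r2)·wrap + 2·C·cosβ = 23·3.9425 + 2·54.3323 = 199.3418

L=199.342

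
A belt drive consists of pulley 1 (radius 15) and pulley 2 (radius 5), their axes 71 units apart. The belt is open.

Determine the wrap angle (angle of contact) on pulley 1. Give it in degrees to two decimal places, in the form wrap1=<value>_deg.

wrap1=196.19_deg

open belt: β = asin((r2−r1)/C) = asin(-10/71) = -8.0967°
wrap1 = π − 2β = 196.1935°
wrap2 = π + 2β = 163.8065°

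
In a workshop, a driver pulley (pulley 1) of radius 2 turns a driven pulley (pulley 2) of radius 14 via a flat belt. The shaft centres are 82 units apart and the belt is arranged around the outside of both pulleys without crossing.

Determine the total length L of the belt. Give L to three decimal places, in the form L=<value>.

L=216.025

open belt: β = asin((r2−r1)/C) = asin(12/82) = 8.4150°
wrap1 = π − 2β = 163.1701°
wrap2 = π + 2β = 196.8299°
tangent length = C·cosβ = 81.1172
L = r1·wrap1 + r2·wrap2 + 2·C·cosβ = 2·2.8479 + 14·3.4353 + 2·81.1172 = 216.0247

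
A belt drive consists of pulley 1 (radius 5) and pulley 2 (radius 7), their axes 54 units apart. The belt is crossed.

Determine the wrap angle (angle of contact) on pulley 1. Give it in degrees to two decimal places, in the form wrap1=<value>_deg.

crossed belt: β = asin((r1+r2)/C) = asin(12/54) = 12.8396°
wrap1 = wrap2 = π + 2β = 205.6792°

wrap1=205.68_deg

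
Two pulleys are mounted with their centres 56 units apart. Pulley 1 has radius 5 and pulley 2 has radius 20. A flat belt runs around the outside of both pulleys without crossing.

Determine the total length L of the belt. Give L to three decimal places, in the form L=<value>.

open belt: β = asin((r2−r1)/C) = asin(15/56) = 15.5368°
wrap1 = π − 2β = 148.9264°
wrap2 = π + 2β = 211.0736°
tangent length = C·cosβ = 53.9537
L = r1·wrap1 + r2·wrap2 + 2·C·cosβ = 5·2.5993 + 20·3.6839 + 2·53.9537 = 194.5822

L=194.582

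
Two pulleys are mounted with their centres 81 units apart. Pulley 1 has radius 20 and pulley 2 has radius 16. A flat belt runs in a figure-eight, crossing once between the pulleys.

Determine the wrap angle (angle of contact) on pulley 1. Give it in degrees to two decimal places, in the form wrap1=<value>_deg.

crossed belt: β = asin((r1+r2)/C) = asin(36/81) = 26.3878°
wrap1 = wrap2 = π + 2β = 232.7756°

wrap1=232.78_deg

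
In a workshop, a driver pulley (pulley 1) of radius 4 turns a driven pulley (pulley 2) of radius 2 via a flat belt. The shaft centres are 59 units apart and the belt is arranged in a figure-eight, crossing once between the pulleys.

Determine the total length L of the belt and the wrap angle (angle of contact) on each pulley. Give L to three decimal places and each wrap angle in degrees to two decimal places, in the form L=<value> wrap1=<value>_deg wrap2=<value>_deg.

L=137.460 wrap1=191.67_deg wrap2=191.67_deg

crossed belt: β = asin((r1+r2)/C) = asin(6/59) = 5.8368°
wrap1 = wrap2 = π + 2β = 191.6736°
tangent length = C·cosβ = 58.6941
L = (r1+r2)·wrap + 2·C·cosβ = 6·3.3453 + 2·58.6941 = 137.4603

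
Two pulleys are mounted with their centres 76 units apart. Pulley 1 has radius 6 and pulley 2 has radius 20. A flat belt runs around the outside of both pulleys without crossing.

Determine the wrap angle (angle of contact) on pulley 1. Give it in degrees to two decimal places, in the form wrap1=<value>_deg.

wrap1=158.77_deg

open belt: β = asin((r2−r1)/C) = asin(14/76) = 10.6151°
wrap1 = π − 2β = 158.7698°
wrap2 = π + 2β = 201.2302°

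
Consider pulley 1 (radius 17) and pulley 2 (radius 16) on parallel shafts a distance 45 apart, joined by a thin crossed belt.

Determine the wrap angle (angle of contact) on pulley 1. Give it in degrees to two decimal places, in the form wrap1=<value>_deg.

crossed belt: β = asin((r1+r2)/C) = asin(33/45) = 47.1666°
wrap1 = wrap2 = π + 2β = 274.3331°

wrap1=274.33_deg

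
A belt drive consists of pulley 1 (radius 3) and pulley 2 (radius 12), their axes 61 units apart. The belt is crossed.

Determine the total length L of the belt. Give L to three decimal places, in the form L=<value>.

crossed belt: β = asin((r1+r2)/C) = asin(15/61) = 14.2351°
wrap1 = wrap2 = π + 2β = 208.4702°
tangent length = C·cosβ = 59.1270
L = (r1+r2)·wrap + 2·C·cosβ = 15·3.6385 + 2·59.1270 = 172.8313

L=172.831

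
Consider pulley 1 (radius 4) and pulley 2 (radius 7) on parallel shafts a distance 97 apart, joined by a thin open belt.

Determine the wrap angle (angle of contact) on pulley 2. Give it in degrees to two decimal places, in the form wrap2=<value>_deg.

open belt: β = asin((r2−r1)/C) = asin(3/97) = 1.7723°
wrap1 = π − 2β = 176.4554°
wrap2 = π + 2β = 183.5446°

wrap2=183.54_deg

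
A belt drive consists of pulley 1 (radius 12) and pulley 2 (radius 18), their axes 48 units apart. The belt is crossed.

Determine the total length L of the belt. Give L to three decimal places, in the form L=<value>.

L=209.696

crossed belt: β = asin((r1+r2)/C) = asin(30/48) = 38.6822°
wrap1 = wrap2 = π + 2β = 257.3644°
tangent length = C·cosβ = 37.4700
L = (r1+r2)·wrap + 2·C·cosβ = 30·4.4919 + 2·37.4700 = 209.6956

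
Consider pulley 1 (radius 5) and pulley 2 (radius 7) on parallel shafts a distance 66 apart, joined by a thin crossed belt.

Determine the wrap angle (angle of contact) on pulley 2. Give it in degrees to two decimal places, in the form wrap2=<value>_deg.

wrap2=200.95_deg

crossed belt: β = asin((r1+r2)/C) = asin(12/66) = 10.4757°
wrap1 = wrap2 = π + 2β = 200.9514°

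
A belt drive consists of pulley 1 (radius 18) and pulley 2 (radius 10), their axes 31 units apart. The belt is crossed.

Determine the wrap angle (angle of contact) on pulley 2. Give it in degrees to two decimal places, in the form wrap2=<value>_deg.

wrap2=309.17_deg

crossed belt: β = asin((r1+r2)/C) = asin(28/31) = 64.5854°
wrap1 = wrap2 = π + 2β = 309.1708°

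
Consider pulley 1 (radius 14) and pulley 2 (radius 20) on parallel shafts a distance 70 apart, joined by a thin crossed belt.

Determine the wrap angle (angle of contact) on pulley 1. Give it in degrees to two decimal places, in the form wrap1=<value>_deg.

crossed belt: β = asin((r1+r2)/C) = asin(34/70) = 29.0593°
wrap1 = wrap2 = π + 2β = 238.1186°

wrap1=238.12_deg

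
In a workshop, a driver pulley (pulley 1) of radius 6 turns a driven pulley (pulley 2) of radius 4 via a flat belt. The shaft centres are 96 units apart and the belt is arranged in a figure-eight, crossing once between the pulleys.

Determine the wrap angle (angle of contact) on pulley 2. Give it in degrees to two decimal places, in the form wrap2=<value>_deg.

wrap2=191.96_deg

crossed belt: β = asin((r1+r2)/C) = asin(10/96) = 5.9792°
wrap1 = wrap2 = π + 2β = 191.9583°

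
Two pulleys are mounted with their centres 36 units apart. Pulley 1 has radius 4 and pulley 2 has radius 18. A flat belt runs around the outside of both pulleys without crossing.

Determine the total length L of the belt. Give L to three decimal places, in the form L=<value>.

L=146.631

open belt: β = asin((r2−r1)/C) = asin(14/36) = 22.8854°
wrap1 = π − 2β = 134.2292°
wrap2 = π + 2β = 225.7708°
tangent length = C·cosβ = 33.1662
L = r1·wrap1 + r2·wrap2 + 2·C·cosβ = 4·2.3427 + 18·3.9404 + 2·33.1662 = 146.6314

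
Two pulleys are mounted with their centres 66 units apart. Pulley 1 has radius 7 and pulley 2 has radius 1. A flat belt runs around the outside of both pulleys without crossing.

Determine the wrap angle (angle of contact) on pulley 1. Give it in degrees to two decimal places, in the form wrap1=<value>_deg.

wrap1=190.43_deg

open belt: β = asin((r2−r1)/C) = asin(-6/66) = -5.2159°
wrap1 = π − 2β = 190.4318°
wrap2 = π + 2β = 169.5682°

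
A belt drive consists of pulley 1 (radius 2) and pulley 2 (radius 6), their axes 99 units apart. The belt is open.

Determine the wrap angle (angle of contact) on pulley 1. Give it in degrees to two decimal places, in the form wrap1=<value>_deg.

open belt: β = asin((r2−r1)/C) = asin(4/99) = 2.3156°
wrap1 = π − 2β = 175.3688°
wrap2 = π + 2β = 184.6312°

wrap1=175.37_deg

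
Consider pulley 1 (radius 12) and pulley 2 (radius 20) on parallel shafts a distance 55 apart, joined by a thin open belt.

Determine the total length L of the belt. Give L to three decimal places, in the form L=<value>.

open belt: β = asin((r2−r1)/C) = asin(8/55) = 8.3636°
wrap1 = π − 2β = 163.2728°
wrap2 = π + 2β = 196.7272°
tangent length = C·cosβ = 54.4151
L = r1·wrap1 + r2·wrap2 + 2·C·cosβ = 12·2.8496 + 20·3.4335 + 2·54.4151 = 211.6967

L=211.697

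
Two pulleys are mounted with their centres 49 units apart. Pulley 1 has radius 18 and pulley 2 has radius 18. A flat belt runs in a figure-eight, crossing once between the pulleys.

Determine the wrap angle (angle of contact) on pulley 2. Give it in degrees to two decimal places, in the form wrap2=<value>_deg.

crossed belt: β = asin((r1+r2)/C) = asin(36/49) = 47.2814°
wrap1 = wrap2 = π + 2β = 274.5627°

wrap2=274.56_deg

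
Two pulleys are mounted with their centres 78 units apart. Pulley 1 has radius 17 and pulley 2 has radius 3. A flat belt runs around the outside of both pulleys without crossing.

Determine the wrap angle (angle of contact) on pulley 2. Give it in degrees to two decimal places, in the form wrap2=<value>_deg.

open belt: β = asin((r2−r1)/C) = asin(-14/78) = -10.3399°
wrap1 = π − 2β = 200.6798°
wrap2 = π + 2β = 159.3202°

wrap2=159.32_deg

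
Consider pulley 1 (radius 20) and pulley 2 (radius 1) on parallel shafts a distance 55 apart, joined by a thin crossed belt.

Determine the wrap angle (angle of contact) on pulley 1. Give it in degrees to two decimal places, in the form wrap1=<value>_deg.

crossed belt: β = asin((r1+r2)/C) = asin(21/55) = 22.4464°
wrap1 = wrap2 = π + 2β = 224.8927°

wrap1=224.89_deg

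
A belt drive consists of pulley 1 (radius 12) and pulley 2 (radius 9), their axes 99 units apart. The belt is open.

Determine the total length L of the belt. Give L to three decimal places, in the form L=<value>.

L=264.064

open belt: β = asin((r2−r1)/C) = asin(-3/99) = -1.7365°
wrap1 = π − 2β = 183.4730°
wrap2 = π + 2β = 176.5270°
tangent length = C·cosβ = 98.9545
L = r1·wrap1 + r2·wrap2 + 2·C·cosβ = 12·3.2022 + 9·3.0810 + 2·98.9545 = 264.0644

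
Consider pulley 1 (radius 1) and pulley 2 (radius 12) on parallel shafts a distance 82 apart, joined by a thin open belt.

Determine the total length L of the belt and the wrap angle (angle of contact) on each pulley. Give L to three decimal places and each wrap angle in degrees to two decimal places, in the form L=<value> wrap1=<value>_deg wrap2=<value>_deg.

L=206.319 wrap1=164.58_deg wrap2=195.42_deg

open belt: β = asin((r2−r1)/C) = asin(11/82) = 7.7093°
wrap1 = π − 2β = 164.5815°
wrap2 = π + 2β = 195.4185°
tangent length = C·cosβ = 81.2588
L = r1·wrap1 + r2·wrap2 + 2·C·cosβ = 1·2.8725 + 12·3.4107 + 2·81.2588 = 206.3185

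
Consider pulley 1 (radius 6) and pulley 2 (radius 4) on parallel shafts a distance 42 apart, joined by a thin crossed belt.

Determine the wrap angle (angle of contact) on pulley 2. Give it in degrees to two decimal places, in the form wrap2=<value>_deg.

crossed belt: β = asin((r1+r2)/C) = asin(10/42) = 13.7741°
wrap1 = wrap2 = π + 2β = 207.5483°

wrap2=207.55_deg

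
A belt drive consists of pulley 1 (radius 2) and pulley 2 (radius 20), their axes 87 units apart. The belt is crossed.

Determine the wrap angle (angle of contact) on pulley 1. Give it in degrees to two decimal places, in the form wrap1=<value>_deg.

crossed belt: β = asin((r1+r2)/C) = asin(22/87) = 14.6476°
wrap1 = wrap2 = π + 2β = 209.2952°

wrap1=209.30_deg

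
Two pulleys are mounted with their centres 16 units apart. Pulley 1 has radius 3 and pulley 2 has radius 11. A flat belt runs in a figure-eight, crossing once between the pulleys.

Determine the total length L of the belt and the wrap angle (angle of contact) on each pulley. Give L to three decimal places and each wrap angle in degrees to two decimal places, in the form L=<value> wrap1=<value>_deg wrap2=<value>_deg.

L=89.306 wrap1=302.09_deg wrap2=302.09_deg

crossed belt: β = asin((r1+r2)/C) = asin(14/16) = 61.0450°
wrap1 = wrap2 = π + 2β = 302.0900°
tangent length = C·cosβ = 7.7460
L = (r1+r2)·wrap + 2·C·cosβ = 14·5.2725 + 2·7.7460 = 89.3064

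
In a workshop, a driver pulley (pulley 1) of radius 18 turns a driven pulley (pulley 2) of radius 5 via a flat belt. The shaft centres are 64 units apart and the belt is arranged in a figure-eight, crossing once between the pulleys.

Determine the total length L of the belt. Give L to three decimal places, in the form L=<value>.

crossed belt: β = asin((r1+r2)/C) = asin(23/64) = 21.0618°
wrap1 = wrap2 = π + 2β = 222.1236°
tangent length = C·cosβ = 59.7244
L = (r1+r2)·wrap + 2·C·cosβ = 23·3.8768 + 2·59.7244 = 208.6149

L=208.615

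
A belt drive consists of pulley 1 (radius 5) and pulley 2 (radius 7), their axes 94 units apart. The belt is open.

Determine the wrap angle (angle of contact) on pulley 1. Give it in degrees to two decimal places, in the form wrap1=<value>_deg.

wrap1=177.56_deg

open belt: β = asin((r2−r1)/C) = asin(2/94) = 1.2192°
wrap1 = π − 2β = 177.5617°
wrap2 = π + 2β = 182.4383°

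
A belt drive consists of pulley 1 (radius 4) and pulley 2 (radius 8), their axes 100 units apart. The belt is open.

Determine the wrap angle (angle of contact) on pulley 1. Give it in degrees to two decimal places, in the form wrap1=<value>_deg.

wrap1=175.42_deg

open belt: β = asin((r2−r1)/C) = asin(4/100) = 2.2924°
wrap1 = π − 2β = 175.4151°
wrap2 = π + 2β = 184.5849°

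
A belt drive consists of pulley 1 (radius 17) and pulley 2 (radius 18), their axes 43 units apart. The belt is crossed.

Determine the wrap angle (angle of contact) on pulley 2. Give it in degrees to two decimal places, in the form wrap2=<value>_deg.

wrap2=288.97_deg

crossed belt: β = asin((r1+r2)/C) = asin(35/43) = 54.4840°
wrap1 = wrap2 = π + 2β = 288.9680°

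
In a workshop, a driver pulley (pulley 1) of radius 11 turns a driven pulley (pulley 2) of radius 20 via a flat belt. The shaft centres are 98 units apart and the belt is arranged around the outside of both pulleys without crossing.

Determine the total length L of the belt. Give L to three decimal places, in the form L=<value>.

open belt: β = asin((r2−r1)/C) = asin(9/98) = 5.2693°
wrap1 = π − 2β = 169.4614°
wrap2 = π + 2β = 190.5386°
tangent length = C·cosβ = 97.5859
L = r1·wrap1 + r2·wrap2 + 2·C·cosβ = 11·2.9577 + 20·3.3255 + 2·97.5859 = 294.2165

L=294.216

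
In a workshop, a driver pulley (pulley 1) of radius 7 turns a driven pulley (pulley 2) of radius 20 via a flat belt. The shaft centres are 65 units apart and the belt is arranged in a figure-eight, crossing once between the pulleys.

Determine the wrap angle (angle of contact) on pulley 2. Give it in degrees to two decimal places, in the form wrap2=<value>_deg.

crossed belt: β = asin((r1+r2)/C) = asin(27/65) = 24.5435°
wrap1 = wrap2 = π + 2β = 229.0871°

wrap2=229.09_deg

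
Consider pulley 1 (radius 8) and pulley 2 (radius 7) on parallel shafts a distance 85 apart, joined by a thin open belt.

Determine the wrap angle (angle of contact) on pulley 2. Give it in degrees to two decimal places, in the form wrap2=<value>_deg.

open belt: β = asin((r2−r1)/C) = asin(-1/85) = -0.6741°
wrap1 = π − 2β = 181.3482°
wrap2 = π + 2β = 178.6518°

wrap2=178.65_deg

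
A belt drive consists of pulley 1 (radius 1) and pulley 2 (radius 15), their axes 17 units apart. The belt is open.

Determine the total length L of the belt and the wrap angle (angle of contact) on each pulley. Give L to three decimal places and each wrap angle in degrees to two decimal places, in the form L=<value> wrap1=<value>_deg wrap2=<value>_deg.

open belt: β = asin((r2−r1)/C) = asin(14/17) = 55.4397°
wrap1 = π − 2β = 69.1206°
wrap2 = π + 2β = 290.8794°
tangent length = C·cosβ = 9.6437
L = r1·wrap1 + r2·wrap2 + 2·C·cosβ = 1·1.2064 + 15·5.0768 + 2·9.6437 = 96.6457

L=96.646 wrap1=69.12_deg wrap2=290.88_deg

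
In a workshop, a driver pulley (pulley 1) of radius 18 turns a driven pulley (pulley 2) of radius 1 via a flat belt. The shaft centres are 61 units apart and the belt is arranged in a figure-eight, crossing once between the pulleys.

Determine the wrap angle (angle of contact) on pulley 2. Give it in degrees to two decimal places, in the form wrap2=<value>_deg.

wrap2=216.30_deg

crossed belt: β = asin((r1+r2)/C) = asin(19/61) = 18.1482°
wrap1 = wrap2 = π + 2β = 216.2963°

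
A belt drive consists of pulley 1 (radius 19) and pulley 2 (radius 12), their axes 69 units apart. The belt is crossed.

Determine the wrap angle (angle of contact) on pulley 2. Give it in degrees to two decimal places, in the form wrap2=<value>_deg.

crossed belt: β = asin((r1+r2)/C) = asin(31/69) = 26.6972°
wrap1 = wrap2 = π + 2β = 233.3944°

wrap2=233.39_deg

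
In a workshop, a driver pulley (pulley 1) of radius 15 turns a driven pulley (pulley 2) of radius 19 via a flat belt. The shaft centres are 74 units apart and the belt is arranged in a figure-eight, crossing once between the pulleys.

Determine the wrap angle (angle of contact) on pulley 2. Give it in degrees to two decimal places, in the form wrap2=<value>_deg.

wrap2=234.70_deg

crossed belt: β = asin((r1+r2)/C) = asin(34/74) = 27.3522°
wrap1 = wrap2 = π + 2β = 234.7045°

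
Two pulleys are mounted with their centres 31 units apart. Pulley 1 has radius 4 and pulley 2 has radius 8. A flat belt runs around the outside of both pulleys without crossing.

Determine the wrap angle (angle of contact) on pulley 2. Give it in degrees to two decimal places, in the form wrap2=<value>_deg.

wrap2=194.83_deg

open belt: β = asin((r2−r1)/C) = asin(4/31) = 7.4137°
wrap1 = π − 2β = 165.1727°
wrap2 = π + 2β = 194.8273°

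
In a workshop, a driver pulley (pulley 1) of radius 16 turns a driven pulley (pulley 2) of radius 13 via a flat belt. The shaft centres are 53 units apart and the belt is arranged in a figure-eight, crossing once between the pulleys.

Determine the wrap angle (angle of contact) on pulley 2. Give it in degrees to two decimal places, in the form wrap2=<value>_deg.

wrap2=246.35_deg

crossed belt: β = asin((r1+r2)/C) = asin(29/53) = 33.1731°
wrap1 = wrap2 = π + 2β = 246.3461°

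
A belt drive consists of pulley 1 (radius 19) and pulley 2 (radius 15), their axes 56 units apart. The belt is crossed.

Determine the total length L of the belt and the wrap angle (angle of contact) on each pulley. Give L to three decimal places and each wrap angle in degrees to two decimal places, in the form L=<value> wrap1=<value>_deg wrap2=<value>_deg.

crossed belt: β = asin((r1+r2)/C) = asin(34/56) = 37.3832°
wrap1 = wrap2 = π + 2β = 254.7664°
tangent length = C·cosβ = 44.4972
L = (r1+r2)·wrap + 2·C·cosβ = 34·4.4465 + 2·44.4972 = 240.1758

L=240.176 wrap1=254.77_deg wrap2=254.77_deg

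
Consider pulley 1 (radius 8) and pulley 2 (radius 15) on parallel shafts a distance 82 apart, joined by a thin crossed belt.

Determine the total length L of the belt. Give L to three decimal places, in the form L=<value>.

L=242.751

crossed belt: β = asin((r1+r2)/C) = asin(23/82) = 16.2893°
wrap1 = wrap2 = π + 2β = 212.5786°
tangent length = C·cosβ = 78.7083
L = (r1+r2)·wrap + 2·C·cosβ = 23·3.7102 + 2·78.7083 = 242.7512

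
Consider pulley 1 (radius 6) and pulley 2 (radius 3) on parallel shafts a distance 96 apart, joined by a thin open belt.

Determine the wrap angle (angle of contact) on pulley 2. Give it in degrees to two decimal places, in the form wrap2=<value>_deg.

wrap2=176.42_deg

open belt: β = asin((r2−r1)/C) = asin(-3/96) = -1.7908°
wrap1 = π − 2β = 183.5816°
wrap2 = π + 2β = 176.4184°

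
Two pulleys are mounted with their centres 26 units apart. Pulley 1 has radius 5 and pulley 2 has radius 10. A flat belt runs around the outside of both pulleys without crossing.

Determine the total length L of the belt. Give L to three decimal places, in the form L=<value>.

L=100.088

open belt: β = asin((r2−r1)/C) = asin(5/26) = 11.0875°
wrap1 = π − 2β = 157.8250°
wrap2 = π + 2β = 202.1750°
tangent length = C·cosβ = 25.5147
L = r1·wrap1 + r2·wrap2 + 2·C·cosβ = 5·2.7546 + 10·3.5286 + 2·25.5147 = 100.0884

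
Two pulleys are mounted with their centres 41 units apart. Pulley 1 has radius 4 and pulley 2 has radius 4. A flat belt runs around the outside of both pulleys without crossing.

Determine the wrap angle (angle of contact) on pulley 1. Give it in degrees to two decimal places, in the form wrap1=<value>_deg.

open belt: β = asin((r2−r1)/C) = asin(0/41) = 0.0000°
wrap1 = π − 2β = 180.0000°
wrap2 = π + 2β = 180.0000°

wrap1=180.00_deg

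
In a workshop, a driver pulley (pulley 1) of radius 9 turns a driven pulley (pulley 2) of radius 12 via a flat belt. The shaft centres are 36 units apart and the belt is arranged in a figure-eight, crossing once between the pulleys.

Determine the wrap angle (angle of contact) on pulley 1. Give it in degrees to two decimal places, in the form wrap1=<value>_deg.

crossed belt: β = asin((r1+r2)/C) = asin(21/36) = 35.6853°
wrap1 = wrap2 = π + 2β = 251.3707°

wrap1=251.37_deg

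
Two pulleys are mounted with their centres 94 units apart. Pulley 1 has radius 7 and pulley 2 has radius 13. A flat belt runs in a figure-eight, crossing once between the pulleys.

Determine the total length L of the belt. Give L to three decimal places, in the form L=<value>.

crossed belt: β = asin((r1+r2)/C) = asin(20/94) = 12.2845°
wrap1 = wrap2 = π + 2β = 204.5690°
tangent length = C·cosβ = 91.8477
L = (r1+r2)·wrap + 2·C·cosβ = 20·3.5704 + 2·91.8477 = 255.1034

L=255.103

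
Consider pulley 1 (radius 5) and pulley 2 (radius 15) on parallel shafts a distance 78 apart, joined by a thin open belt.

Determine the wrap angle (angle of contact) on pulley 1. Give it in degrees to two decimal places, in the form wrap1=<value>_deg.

open belt: β = asin((r2−r1)/C) = asin(10/78) = 7.3659°
wrap1 = π − 2β = 165.2682°
wrap2 = π + 2β = 194.7318°

wrap1=165.27_deg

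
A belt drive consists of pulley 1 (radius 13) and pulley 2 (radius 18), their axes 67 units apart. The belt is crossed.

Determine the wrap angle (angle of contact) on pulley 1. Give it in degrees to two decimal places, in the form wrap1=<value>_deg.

crossed belt: β = asin((r1+r2)/C) = asin(31/67) = 27.5606°
wrap1 = wrap2 = π + 2β = 235.1212°

wrap1=235.12_deg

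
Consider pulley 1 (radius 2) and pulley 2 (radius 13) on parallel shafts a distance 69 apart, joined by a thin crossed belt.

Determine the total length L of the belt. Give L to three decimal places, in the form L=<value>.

crossed belt: β = asin((r1+r2)/C) = asin(15/69) = 12.5559°
wrap1 = wrap2 = π + 2β = 205.1117°
tangent length = C·cosβ = 67.3498
L = (r1+r2)·wrap + 2·C·cosβ = 15·3.5799 + 2·67.3498 = 188.3978

L=188.398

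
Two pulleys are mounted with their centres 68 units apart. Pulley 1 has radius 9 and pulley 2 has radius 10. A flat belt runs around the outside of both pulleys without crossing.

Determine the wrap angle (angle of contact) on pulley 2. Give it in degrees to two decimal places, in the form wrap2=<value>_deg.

open belt: β = asin((r2−r1)/C) = asin(1/68) = 0.8426°
wrap1 = π − 2β = 178.3148°
wrap2 = π + 2β = 181.6852°

wrap2=181.69_deg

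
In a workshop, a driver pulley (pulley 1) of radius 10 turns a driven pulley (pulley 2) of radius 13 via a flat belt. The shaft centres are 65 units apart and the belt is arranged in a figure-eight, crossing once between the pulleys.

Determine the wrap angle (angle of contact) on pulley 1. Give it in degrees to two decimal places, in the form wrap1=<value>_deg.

wrap1=221.45_deg

crossed belt: β = asin((r1+r2)/C) = asin(23/65) = 20.7227°
wrap1 = wrap2 = π + 2β = 221.4455°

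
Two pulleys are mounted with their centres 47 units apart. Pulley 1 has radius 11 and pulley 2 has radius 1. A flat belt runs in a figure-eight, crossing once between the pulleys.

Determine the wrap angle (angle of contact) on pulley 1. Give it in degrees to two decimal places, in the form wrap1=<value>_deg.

crossed belt: β = asin((r1+r2)/C) = asin(12/47) = 14.7925°
wrap1 = wrap2 = π + 2β = 209.5850°

wrap1=209.58_deg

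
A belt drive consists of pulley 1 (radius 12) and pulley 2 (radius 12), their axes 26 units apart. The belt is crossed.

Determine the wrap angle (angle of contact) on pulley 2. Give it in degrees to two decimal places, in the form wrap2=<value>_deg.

crossed belt: β = asin((r1+r2)/C) = asin(24/26) = 67.3801°
wrap1 = wrap2 = π + 2β = 314.7603°

wrap2=314.76_deg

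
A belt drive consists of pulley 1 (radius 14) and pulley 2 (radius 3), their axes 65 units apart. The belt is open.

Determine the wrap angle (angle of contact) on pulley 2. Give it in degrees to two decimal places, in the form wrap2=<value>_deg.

open belt: β = asin((r2−r1)/C) = asin(-11/65) = -9.7431°
wrap1 = π − 2β = 199.4862°
wrap2 = π + 2β = 160.5138°

wrap2=160.51_deg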